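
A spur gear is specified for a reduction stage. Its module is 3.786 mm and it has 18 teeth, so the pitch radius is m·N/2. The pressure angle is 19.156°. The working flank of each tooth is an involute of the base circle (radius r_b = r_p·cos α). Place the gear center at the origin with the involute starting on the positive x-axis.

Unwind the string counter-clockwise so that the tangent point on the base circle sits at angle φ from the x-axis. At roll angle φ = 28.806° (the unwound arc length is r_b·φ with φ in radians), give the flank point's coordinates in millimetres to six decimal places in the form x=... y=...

x=36.001746 y=1.329311

pitch radius r_p = m·N/2 = 3.786·18/2 = 34.074000
base radius r_b = r_p·cos α = 34.074000·cos 19.156° = 32.187276
roll angle φ = 28.806° = 0.50275954 rad
x = r_b·(cos φ + φ·sin φ) = 32.187276·(0.87625623 + 0.50275954·0.48184544) = 36.001746
y = r_b·(sin φ − φ·cos φ) = 32.187276·(0.48184544 − 0.50275954·0.87625623) = 1.329311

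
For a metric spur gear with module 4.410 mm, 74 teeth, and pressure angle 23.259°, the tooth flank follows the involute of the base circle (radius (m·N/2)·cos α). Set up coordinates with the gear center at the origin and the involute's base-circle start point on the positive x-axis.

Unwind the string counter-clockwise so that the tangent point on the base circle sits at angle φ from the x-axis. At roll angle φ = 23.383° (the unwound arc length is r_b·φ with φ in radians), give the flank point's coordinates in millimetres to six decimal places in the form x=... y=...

pitch radius r_p = m·N/2 = 4.410·74/2 = 163.170000
base radius r_b = r_p·cos α = 163.170000·cos 23.259° = 149.909042
roll angle φ = 23.383° = 0.40811034 rad
x = r_b·(cos φ + φ·sin φ) = 149.909042·(0.91787242 + 0.40811034·0.39687557) = 161.877997
y = r_b·(sin φ − φ·cos φ) = 149.909042·(0.39687557 − 0.40811034·0.91787242) = 3.340325

x=161.877997 y=3.340325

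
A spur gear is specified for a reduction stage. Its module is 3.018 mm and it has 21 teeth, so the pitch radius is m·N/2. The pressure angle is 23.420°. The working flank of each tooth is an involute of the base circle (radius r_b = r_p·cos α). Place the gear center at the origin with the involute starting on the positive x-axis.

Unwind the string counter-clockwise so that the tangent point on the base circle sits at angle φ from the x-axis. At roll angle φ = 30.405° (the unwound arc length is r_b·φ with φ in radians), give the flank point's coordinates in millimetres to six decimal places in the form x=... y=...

x=32.888903 y=1.408107

pitch radius r_p = m·N/2 = 3.018·21/2 = 31.689000
base radius r_b = r_p·cos α = 31.689000·cos 23.420° = 29.078331
roll angle φ = 30.405° = 0.53066736 rad
x = r_b·(cos φ + φ·sin φ) = 29.078331·(0.86246951 + 0.53066736·0.50610903) = 32.888903
y = r_b·(sin φ − φ·cos φ) = 29.078331·(0.50610903 − 0.53066736·0.86246951) = 1.408107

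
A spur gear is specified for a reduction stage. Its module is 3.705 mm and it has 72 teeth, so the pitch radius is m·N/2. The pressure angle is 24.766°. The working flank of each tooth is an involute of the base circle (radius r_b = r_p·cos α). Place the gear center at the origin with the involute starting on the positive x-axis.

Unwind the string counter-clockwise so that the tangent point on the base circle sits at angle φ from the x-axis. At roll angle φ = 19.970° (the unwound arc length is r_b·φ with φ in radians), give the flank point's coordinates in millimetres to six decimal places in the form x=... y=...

pitch radius r_p = m·N/2 = 3.705·72/2 = 133.380000
base radius r_b = r_p·cos α = 133.380000·cos 24.766° = 121.112538
roll angle φ = 19.970° = 0.34854225 rad
x = r_b·(cos φ + φ·sin φ) = 121.112538·(0.93987157 + 0.34854225·0.34152807) = 128.247101
y = r_b·(sin φ − φ·cos φ) = 121.112538·(0.34152807 − 0.34854225·0.93987157) = 1.688687

x=128.247101 y=1.688687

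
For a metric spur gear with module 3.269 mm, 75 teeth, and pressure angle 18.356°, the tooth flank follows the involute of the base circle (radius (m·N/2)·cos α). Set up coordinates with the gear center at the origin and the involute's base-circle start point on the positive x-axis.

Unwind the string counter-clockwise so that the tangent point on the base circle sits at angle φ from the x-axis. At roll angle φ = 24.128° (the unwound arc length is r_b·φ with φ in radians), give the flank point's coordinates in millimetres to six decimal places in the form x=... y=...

x=126.213666 y=2.845248

pitch radius r_p = m·N/2 = 3.269·75/2 = 122.587500
base radius r_b = r_p·cos α = 122.587500·cos 18.356° = 116.350019
roll angle φ = 24.128° = 0.42111304 rad
x = r_b·(cos φ + φ·sin φ) = 116.350019·(0.91263452 + 0.42111304·0.40877651) = 126.213666
y = r_b·(sin φ − φ·cos φ) = 116.350019·(0.40877651 − 0.42111304·0.91263452) = 2.845248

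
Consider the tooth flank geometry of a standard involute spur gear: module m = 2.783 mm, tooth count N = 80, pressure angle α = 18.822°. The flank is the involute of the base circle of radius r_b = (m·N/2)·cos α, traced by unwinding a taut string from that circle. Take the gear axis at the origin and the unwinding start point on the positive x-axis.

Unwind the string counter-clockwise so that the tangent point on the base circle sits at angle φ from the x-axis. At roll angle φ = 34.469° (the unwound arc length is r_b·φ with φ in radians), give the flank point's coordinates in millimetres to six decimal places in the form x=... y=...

x=122.743618 y=7.373985

pitch radius r_p = m·N/2 = 2.783·80/2 = 111.320000
base radius r_b = r_p·cos α = 111.320000·cos 18.822° = 105.367213
roll angle φ = 34.469° = 0.60159754 rad
x = r_b·(cos φ + φ·sin φ) = 105.367213·(0.82443252 + 0.60159754·0.56596026) = 122.743618
y = r_b·(sin φ − φ·cos φ) = 105.367213·(0.56596026 − 0.60159754·0.82443252) = 7.373985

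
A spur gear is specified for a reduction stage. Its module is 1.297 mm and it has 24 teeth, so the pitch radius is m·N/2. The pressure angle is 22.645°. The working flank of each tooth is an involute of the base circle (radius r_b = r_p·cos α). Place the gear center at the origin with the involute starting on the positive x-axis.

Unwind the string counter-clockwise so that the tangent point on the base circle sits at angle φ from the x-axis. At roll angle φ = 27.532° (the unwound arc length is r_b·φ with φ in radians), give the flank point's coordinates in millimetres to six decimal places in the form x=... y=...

x=15.927997 y=0.519090

pitch radius r_p = m·N/2 = 1.297·24/2 = 15.564000
base radius r_b = r_p·cos α = 15.564000·cos 22.645° = 14.364142
roll angle φ = 27.532° = 0.48052405 rad
x = r_b·(cos φ + φ·sin φ) = 14.364142·(0.88675281 + 0.48052405·0.46224394) = 15.927997
y = r_b·(sin φ − φ·cos φ) = 14.364142·(0.46224394 − 0.48052405·0.88675281) = 0.519090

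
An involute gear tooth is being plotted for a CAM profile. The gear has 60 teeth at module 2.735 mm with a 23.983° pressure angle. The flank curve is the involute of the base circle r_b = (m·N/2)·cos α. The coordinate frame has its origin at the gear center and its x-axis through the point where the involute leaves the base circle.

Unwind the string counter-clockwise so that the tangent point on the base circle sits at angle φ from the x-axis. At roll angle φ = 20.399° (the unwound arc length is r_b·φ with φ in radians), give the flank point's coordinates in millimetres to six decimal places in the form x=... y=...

pitch radius r_p = m·N/2 = 2.735·60/2 = 82.050000
base radius r_b = r_p·cos α = 82.050000·cos 23.983° = 74.966303
roll angle φ = 20.399° = 0.35602971 rad
x = r_b·(cos φ + φ·sin φ) = 74.966303·(0.93728807 + 0.35602971·0.34855569) = 79.568054
y = r_b·(sin φ − φ·cos φ) = 74.966303·(0.34855569 − 0.35602971·0.93728807) = 1.113496

x=79.568054 y=1.113496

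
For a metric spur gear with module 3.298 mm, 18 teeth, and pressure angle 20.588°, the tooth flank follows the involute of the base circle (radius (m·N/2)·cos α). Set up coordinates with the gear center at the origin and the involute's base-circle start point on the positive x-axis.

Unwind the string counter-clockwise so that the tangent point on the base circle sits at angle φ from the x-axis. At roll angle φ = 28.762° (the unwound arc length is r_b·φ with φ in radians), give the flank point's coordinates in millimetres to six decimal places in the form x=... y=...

x=31.069827 y=1.142392

pitch radius r_p = m·N/2 = 3.298·18/2 = 29.682000
base radius r_b = r_p·cos α = 29.682000·cos 20.588° = 27.786306
roll angle φ = 28.762° = 0.50199160 rad
x = r_b·(cos φ + φ·sin φ) = 27.786306·(0.87662600 + 0.50199160·0.48117238) = 31.069827
y = r_b·(sin φ − φ·cos φ) = 27.786306·(0.48117238 − 0.50199160·0.87662600) = 1.142392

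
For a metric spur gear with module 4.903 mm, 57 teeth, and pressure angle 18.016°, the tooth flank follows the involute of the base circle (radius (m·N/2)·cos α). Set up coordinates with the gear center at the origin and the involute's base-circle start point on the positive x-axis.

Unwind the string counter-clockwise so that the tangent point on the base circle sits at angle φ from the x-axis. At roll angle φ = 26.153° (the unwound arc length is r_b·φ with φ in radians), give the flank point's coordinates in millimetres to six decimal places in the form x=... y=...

pitch radius r_p = m·N/2 = 4.903·57/2 = 139.735500
base radius r_b = r_p·cos α = 139.735500·cos 18.016° = 132.884294
roll angle φ = 26.153° = 0.45645596 rad
x = r_b·(cos φ + φ·sin φ) = 132.884294·(0.89762024 + 0.45645596·0.44076968) = 146.014882
y = r_b·(sin φ − φ·cos φ) = 132.884294·(0.44076968 − 0.45645596·0.89762024) = 4.125469

x=146.014882 y=4.125469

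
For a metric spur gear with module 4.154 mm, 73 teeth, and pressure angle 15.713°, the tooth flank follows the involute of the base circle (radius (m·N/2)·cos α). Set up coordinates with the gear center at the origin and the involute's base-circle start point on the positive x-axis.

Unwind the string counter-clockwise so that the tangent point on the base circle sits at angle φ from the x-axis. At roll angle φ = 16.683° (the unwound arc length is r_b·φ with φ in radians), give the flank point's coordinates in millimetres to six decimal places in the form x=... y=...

pitch radius r_p = m·N/2 = 4.154·73/2 = 151.621000
base radius r_b = r_p·cos α = 151.621000·cos 15.713° = 145.954972
roll angle φ = 16.683° = 0.29117328 rad
x = r_b·(cos φ + φ·sin φ) = 145.954972·(0.95790771 + 0.29117328·0.28707632) = 152.011617
y = r_b·(sin φ − φ·cos φ) = 145.954972·(0.28707632 − 0.29117328·0.95790771) = 1.190874

x=152.011617 y=1.190874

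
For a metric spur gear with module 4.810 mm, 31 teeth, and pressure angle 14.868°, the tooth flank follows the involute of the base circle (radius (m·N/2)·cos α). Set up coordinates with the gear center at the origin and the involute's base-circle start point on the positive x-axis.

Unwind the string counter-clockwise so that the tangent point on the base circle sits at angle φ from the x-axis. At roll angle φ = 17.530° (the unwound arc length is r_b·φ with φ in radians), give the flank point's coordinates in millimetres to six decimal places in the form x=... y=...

x=75.353032 y=0.681511

pitch radius r_p = m·N/2 = 4.810·31/2 = 74.555000
base radius r_b = r_p·cos α = 74.555000·cos 14.868° = 72.058864
roll angle φ = 17.530° = 0.30595622 rad
x = r_b·(cos φ + φ·sin φ) = 72.058864·(0.95355937 + 0.30595622·0.30120512) = 75.353032
y = r_b·(sin φ − φ·cos φ) = 72.058864·(0.30120512 − 0.30595622·0.95355937) = 0.681511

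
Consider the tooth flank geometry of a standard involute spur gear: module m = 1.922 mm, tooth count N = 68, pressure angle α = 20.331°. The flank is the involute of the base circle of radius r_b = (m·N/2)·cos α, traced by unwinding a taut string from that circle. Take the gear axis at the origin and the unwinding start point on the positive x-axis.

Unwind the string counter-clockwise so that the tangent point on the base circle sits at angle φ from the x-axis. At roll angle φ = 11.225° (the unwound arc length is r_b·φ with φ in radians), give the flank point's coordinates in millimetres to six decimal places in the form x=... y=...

pitch radius r_p = m·N/2 = 1.922·68/2 = 65.348000
base radius r_b = r_p·cos α = 65.348000·cos 20.331° = 61.276891
roll angle φ = 11.225° = 0.19591321 rad
x = r_b·(cos φ + φ·sin φ) = 61.276891·(0.98087031 + 0.19591321·0.19466236) = 62.441595
y = r_b·(sin φ − φ·cos φ) = 61.276891·(0.19466236 − 0.19591321·0.98087031) = 0.153003

x=62.441595 y=0.153003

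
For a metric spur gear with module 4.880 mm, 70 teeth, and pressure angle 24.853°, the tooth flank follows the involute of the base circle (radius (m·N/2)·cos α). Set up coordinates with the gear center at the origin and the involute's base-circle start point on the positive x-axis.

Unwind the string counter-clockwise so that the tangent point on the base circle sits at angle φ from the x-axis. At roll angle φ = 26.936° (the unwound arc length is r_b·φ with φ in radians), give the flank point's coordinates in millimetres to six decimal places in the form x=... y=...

pitch radius r_p = m·N/2 = 4.880·70/2 = 170.800000
base radius r_b = r_p·cos α = 170.800000·cos 24.853° = 154.982056
roll angle φ = 26.936° = 0.47012189 rad
x = r_b·(cos φ + φ·sin φ) = 154.982056·(0.89151308 + 0.47012189·0.45299495) = 171.173949
y = r_b·(sin φ − φ·cos φ) = 154.982056·(0.45299495 − 0.47012189·0.89151308) = 5.250039

x=171.173949 y=5.250039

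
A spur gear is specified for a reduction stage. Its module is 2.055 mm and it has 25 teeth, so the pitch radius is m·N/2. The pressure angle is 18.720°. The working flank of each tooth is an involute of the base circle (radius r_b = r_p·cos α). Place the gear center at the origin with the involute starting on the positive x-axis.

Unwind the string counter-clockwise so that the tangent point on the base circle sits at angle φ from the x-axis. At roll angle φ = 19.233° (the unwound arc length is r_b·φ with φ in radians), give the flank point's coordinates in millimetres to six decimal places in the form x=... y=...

pitch radius r_p = m·N/2 = 2.055·25/2 = 25.687500
base radius r_b = r_p·cos α = 25.687500·cos 18.720° = 24.328588
roll angle φ = 19.233° = 0.33567918 rad
x = r_b·(cos φ + φ·sin φ) = 24.328588·(0.94418680 + 0.33567918·0.32941051) = 25.660895
y = r_b·(sin φ − φ·cos φ) = 24.328588·(0.32941051 − 0.33567918·0.94418680) = 0.303296

x=25.660895 y=0.303296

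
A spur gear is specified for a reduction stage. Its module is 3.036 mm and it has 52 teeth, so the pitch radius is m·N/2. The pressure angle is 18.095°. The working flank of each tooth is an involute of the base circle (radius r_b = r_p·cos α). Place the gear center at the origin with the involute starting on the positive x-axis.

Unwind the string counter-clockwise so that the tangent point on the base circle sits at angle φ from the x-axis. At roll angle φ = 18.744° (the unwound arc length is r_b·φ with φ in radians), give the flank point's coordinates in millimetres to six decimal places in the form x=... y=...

pitch radius r_p = m·N/2 = 3.036·52/2 = 78.936000
base radius r_b = r_p·cos α = 78.936000·cos 18.095° = 75.032050
roll angle φ = 18.744° = 0.32714451 rad
x = r_b·(cos φ + φ·sin φ) = 75.032050·(0.94696379 + 0.32714451·0.32134030) = 78.940357
y = r_b·(sin φ − φ·cos φ) = 75.032050·(0.32134030 − 0.32714451·0.94696379) = 0.866342

x=78.940357 y=0.866342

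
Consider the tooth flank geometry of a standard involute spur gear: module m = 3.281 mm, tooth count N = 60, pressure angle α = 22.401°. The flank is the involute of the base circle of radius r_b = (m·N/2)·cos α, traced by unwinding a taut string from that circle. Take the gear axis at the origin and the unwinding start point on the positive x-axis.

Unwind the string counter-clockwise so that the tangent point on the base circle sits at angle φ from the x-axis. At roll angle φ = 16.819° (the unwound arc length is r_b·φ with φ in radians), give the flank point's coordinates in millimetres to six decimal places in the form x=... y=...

x=94.839180 y=0.760707

pitch radius r_p = m·N/2 = 3.281·60/2 = 98.430000
base radius r_b = r_p·cos α = 98.430000·cos 22.401° = 91.002411
roll angle φ = 16.819° = 0.29354693 rad
x = r_b·(cos φ + φ·sin φ) = 91.002411·(0.95722360 + 0.29354693·0.28934924) = 94.839180
y = r_b·(sin φ − φ·cos φ) = 91.002411·(0.28934924 − 0.29354693·0.95722360) = 0.760707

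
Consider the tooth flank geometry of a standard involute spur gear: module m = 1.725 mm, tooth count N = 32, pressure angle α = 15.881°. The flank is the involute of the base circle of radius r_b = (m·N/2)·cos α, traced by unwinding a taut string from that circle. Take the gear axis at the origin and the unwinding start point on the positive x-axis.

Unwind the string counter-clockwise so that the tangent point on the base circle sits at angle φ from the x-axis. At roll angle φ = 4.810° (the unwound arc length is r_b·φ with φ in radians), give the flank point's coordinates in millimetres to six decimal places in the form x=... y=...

x=26.639947 y=0.005232

pitch radius r_p = m·N/2 = 1.725·32/2 = 27.600000
base radius r_b = r_p·cos α = 27.600000·cos 15.881° = 26.546566
roll angle φ = 4.810° = 0.08395034 rad
x = r_b·(cos φ + φ·sin φ) = 26.546566·(0.99647824 + 0.08395034·0.08385176) = 26.639947
y = r_b·(sin φ − φ·cos φ) = 26.546566·(0.08385176 − 0.08395034·0.99647824) = 0.005232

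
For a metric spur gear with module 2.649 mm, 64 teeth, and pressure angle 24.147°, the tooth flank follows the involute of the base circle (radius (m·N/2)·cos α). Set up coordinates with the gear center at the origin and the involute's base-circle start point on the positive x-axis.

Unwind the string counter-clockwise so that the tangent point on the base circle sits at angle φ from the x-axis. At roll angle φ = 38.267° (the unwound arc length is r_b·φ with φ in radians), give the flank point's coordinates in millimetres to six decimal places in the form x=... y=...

x=92.725899 y=7.344305

pitch radius r_p = m·N/2 = 2.649·64/2 = 84.768000
base radius r_b = r_p·cos α = 84.768000·cos 24.147° = 77.350708
roll angle φ = 38.267° = 0.66788514 rad
x = r_b·(cos φ + φ·sin φ) = 77.350708·(0.78513321 + 0.66788514·0.61932693) = 92.725899
y = r_b·(sin φ − φ·cos φ) = 77.350708·(0.61932693 − 0.66788514·0.78513321) = 7.344305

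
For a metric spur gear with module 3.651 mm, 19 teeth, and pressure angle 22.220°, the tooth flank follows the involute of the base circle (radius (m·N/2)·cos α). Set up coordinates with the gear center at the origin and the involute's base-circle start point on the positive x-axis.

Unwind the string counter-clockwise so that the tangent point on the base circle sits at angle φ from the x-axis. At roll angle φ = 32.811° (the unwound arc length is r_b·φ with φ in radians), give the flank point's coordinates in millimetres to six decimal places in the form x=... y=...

x=36.949810 y=1.944838

pitch radius r_p = m·N/2 = 3.651·19/2 = 34.684500
base radius r_b = r_p·cos α = 34.684500·cos 22.220° = 32.108782
roll angle φ = 32.811° = 0.57265998 rad
x = r_b·(cos φ + φ·sin φ) = 32.108782·(0.84046259 + 0.57265998·0.54186958) = 36.949810
y = r_b·(sin φ − φ·cos φ) = 32.108782·(0.54186958 − 0.57265998·0.84046259) = 1.944838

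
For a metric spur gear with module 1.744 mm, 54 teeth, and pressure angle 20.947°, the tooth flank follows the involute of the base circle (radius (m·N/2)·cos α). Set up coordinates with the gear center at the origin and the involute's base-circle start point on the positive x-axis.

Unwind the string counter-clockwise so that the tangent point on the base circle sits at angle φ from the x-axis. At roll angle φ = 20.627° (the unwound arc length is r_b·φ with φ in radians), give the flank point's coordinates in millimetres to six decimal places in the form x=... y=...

x=46.734141 y=0.675143

pitch radius r_p = m·N/2 = 1.744·54/2 = 47.088000
base radius r_b = r_p·cos α = 47.088000·cos 20.947° = 43.976026
roll angle φ = 20.627° = 0.36000906 rad
x = r_b·(cos φ + φ·sin φ) = 43.976026·(0.93589363 + 0.36000906·0.35228272) = 46.734141
y = r_b·(sin φ − φ·cos φ) = 43.976026·(0.35228272 − 0.36000906·0.93589363) = 0.675143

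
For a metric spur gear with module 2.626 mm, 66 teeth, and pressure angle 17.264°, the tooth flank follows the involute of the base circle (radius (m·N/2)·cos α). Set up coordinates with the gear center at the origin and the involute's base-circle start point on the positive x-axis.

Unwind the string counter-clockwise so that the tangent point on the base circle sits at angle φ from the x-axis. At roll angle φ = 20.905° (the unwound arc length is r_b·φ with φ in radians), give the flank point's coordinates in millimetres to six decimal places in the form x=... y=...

x=88.080113 y=1.322078

pitch radius r_p = m·N/2 = 2.626·66/2 = 86.658000
base radius r_b = r_p·cos α = 86.658000·cos 17.264° = 82.753837
roll angle φ = 20.905° = 0.36486108 rad
x = r_b·(cos φ + φ·sin φ) = 82.753837·(0.93417334 + 0.36486108·0.35681952) = 88.080113
y = r_b·(sin φ − φ·cos φ) = 82.753837·(0.35681952 − 0.36486108·0.93417334) = 1.322078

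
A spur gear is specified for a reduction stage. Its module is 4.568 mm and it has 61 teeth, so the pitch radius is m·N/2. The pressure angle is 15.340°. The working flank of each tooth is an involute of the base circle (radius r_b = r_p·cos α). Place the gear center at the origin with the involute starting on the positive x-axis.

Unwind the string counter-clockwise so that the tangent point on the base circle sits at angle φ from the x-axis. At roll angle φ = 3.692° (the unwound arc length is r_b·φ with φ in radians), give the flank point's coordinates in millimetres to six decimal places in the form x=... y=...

pitch radius r_p = m·N/2 = 4.568·61/2 = 139.324000
base radius r_b = r_p·cos α = 139.324000·cos 15.340° = 134.360299
roll angle φ = 3.692° = 0.06443756 rad
x = r_b·(cos φ + φ·sin φ) = 134.360299·(0.99792462 + 0.06443756·0.06439297) = 134.638955
y = r_b·(sin φ − φ·cos φ) = 134.360299·(0.06439297 − 0.06443756·0.99792462) = 0.011978

x=134.638955 y=0.011978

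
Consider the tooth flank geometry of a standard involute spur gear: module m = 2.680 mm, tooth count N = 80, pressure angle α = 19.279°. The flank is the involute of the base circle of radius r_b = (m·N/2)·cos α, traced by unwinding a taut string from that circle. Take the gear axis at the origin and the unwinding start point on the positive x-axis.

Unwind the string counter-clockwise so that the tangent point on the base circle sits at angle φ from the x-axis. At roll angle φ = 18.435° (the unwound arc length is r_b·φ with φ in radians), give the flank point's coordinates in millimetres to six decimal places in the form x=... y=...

x=106.291378 y=1.111907

pitch radius r_p = m·N/2 = 2.680·80/2 = 107.200000
base radius r_b = r_p·cos α = 107.200000·cos 19.279° = 101.188441
roll angle φ = 18.435° = 0.32175145 rad
x = r_b·(cos φ + φ·sin φ) = 101.188441·(0.94868302 + 0.32175145·0.31622861) = 106.291378
y = r_b·(sin φ − φ·cos φ) = 101.188441·(0.31622861 − 0.32175145·0.94868302) = 1.111907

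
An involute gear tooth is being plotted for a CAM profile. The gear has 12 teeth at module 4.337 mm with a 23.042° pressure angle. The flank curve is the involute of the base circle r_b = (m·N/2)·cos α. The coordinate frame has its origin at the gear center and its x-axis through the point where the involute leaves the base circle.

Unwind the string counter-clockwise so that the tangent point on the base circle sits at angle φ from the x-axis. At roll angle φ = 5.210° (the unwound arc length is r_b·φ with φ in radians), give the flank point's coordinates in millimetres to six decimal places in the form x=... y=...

x=24.044712 y=0.005996

pitch radius r_p = m·N/2 = 4.337·12/2 = 26.022000
base radius r_b = r_p·cos α = 26.022000·cos 23.042° = 23.945918
roll angle φ = 5.210° = 0.09093165 rad
x = r_b·(cos φ + φ·sin φ) = 23.945918·(0.99586857 + 0.09093165·0.09080639) = 24.044712
y = r_b·(sin φ − φ·cos φ) = 23.945918·(0.09080639 − 0.09093165·0.99586857) = 0.005996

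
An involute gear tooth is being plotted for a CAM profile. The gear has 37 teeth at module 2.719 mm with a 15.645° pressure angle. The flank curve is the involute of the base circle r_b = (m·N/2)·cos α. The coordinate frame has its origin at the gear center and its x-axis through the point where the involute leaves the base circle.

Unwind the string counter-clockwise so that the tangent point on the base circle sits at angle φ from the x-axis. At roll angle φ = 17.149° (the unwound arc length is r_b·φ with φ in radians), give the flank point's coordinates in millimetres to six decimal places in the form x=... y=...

pitch radius r_p = m·N/2 = 2.719·37/2 = 50.301500
base radius r_b = r_p·cos α = 50.301500·cos 15.645° = 48.437883
roll angle φ = 17.149° = 0.29930651 rad
x = r_b·(cos φ + φ·sin φ) = 48.437883·(0.95554120 + 0.29930651·0.29485762) = 50.559172
y = r_b·(sin φ − φ·cos φ) = 48.437883·(0.29485762 − 0.29930651·0.95554120) = 0.429059

x=50.559172 y=0.429059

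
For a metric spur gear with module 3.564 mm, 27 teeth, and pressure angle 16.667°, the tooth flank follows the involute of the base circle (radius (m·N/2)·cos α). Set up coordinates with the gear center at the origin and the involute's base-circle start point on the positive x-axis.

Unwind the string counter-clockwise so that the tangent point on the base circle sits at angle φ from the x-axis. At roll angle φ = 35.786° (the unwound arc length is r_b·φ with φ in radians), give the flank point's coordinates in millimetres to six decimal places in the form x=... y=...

pitch radius r_p = m·N/2 = 3.564·27/2 = 48.114000
base radius r_b = r_p·cos α = 48.114000·cos 16.667° = 46.092627
roll angle φ = 35.786° = 0.62458353 rad
x = r_b·(cos φ + φ·sin φ) = 46.092627·(0.81120673 + 0.62458353·0.58475948) = 54.225112
y = r_b·(sin φ − φ·cos φ) = 46.092627·(0.58475948 − 0.62458353·0.81120673) = 3.599517

x=54.225112 y=3.599517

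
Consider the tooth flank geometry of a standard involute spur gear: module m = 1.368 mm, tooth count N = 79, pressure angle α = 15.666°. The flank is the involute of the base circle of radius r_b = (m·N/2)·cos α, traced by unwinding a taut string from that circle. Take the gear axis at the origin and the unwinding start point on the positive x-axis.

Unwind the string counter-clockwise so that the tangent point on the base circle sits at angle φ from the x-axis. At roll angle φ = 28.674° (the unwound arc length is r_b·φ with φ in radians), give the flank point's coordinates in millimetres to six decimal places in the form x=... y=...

pitch radius r_p = m·N/2 = 1.368·79/2 = 54.036000
base radius r_b = r_p·cos α = 54.036000·cos 15.666° = 52.028679
roll angle φ = 28.674° = 0.50045571 rad
x = r_b·(cos φ + φ·sin φ) = 52.028679·(0.87736399 + 0.50045571·0.47982541) = 58.141807
y = r_b·(sin φ − φ·cos φ) = 52.028679·(0.47982541 − 0.50045571·0.87736399) = 2.119835

x=58.141807 y=2.119835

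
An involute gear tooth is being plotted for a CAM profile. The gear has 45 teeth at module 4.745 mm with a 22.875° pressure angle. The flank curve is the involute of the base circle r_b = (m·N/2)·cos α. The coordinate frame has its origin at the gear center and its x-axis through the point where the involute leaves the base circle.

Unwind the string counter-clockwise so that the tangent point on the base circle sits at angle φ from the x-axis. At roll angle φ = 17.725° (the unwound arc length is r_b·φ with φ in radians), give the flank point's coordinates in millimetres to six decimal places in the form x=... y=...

pitch radius r_p = m·N/2 = 4.745·45/2 = 106.762500
base radius r_b = r_p·cos α = 106.762500·cos 22.875° = 98.366174
roll angle φ = 17.725° = 0.30935961 rad
x = r_b·(cos φ + φ·sin φ) = 98.366174·(0.95252873 + 0.30935961·0.30444871) = 102.961140
y = r_b·(sin φ − φ·cos φ) = 98.366174·(0.30444871 − 0.30935961·0.95252873) = 0.961509

x=102.961140 y=0.961509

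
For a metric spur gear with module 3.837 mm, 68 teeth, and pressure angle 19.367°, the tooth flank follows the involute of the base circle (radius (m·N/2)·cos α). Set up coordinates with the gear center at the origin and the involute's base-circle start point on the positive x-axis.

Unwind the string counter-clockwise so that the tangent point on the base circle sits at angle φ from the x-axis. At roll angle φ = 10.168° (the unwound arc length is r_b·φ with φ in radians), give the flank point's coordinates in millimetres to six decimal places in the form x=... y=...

x=124.998713 y=0.228571

pitch radius r_p = m·N/2 = 3.837·68/2 = 130.458000
base radius r_b = r_p·cos α = 130.458000·cos 19.367° = 123.075879
roll angle φ = 10.168° = 0.17746508 rad
x = r_b·(cos φ + φ·sin φ) = 123.075879·(0.98429436 + 0.17746508·0.17653503) = 124.998713
y = r_b·(sin φ − φ·cos φ) = 123.075879·(0.17653503 − 0.17746508·0.98429436) = 0.228571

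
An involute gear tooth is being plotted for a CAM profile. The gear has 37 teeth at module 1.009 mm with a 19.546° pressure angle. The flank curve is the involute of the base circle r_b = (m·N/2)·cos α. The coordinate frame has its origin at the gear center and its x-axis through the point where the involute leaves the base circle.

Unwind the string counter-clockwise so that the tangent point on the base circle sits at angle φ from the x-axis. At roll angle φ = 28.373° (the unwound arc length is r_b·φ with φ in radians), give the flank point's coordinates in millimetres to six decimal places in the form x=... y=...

x=19.617226 y=0.694744

pitch radius r_p = m·N/2 = 1.009·37/2 = 18.666500
base radius r_b = r_p·cos α = 18.666500·cos 19.546° = 17.590809
roll angle φ = 28.373° = 0.49520227 rad
x = r_b·(cos φ + φ·sin φ) = 17.590809·(0.87987261 + 0.49520227·0.47520963) = 19.617226
y = r_b·(sin φ − φ·cos φ) = 17.590809·(0.47520963 − 0.49520227·0.87987261) = 0.694744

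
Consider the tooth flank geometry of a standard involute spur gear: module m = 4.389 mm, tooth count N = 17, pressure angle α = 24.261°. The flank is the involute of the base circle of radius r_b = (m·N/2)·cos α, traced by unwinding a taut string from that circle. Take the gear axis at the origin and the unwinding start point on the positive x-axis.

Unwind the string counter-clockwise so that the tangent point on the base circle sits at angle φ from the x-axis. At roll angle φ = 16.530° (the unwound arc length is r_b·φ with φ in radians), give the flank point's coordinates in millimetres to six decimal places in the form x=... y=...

x=35.397855 y=0.269984

pitch radius r_p = m·N/2 = 4.389·17/2 = 37.306500
base radius r_b = r_p·cos α = 37.306500·cos 24.261° = 34.011708
roll angle φ = 16.530° = 0.28850293 rad
x = r_b·(cos φ + φ·sin φ) = 34.011708·(0.95867089 + 0.28850293·0.28451734) = 35.397855
y = r_b·(sin φ − φ·cos φ) = 34.011708·(0.28451734 − 0.28850293·0.95867089) = 0.269984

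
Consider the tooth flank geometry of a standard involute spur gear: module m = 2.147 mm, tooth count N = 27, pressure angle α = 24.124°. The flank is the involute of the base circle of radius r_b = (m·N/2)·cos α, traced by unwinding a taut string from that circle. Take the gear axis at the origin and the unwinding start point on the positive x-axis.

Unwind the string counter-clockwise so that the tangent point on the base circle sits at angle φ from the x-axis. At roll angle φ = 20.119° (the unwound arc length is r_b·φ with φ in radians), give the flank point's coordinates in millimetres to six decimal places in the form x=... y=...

x=28.034003 y=0.377087

pitch radius r_p = m·N/2 = 2.147·27/2 = 28.984500
base radius r_b = r_p·cos α = 28.984500·cos 24.124° = 26.453082
roll angle φ = 20.119° = 0.35114279 rad
x = r_b·(cos φ + φ·sin φ) = 26.453082·(0.93898024 + 0.35114279·0.34397109) = 28.034003
y = r_b·(sin φ − φ·cos φ) = 26.453082·(0.34397109 − 0.35114279·0.93898024) = 0.377087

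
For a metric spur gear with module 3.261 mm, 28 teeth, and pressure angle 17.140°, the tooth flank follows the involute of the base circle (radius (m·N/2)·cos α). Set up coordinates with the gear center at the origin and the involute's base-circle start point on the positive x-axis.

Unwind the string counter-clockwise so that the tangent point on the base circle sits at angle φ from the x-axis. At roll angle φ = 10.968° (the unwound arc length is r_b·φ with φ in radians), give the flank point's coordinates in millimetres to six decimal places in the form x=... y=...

x=44.418419 y=0.101637

pitch radius r_p = m·N/2 = 3.261·28/2 = 45.654000
base radius r_b = r_p·cos α = 45.654000·cos 17.140° = 43.626392
roll angle φ = 10.968° = 0.19142771 rad
x = r_b·(cos φ + φ·sin φ) = 43.626392·(0.98173360 + 0.19142771·0.19026072) = 44.418419
y = r_b·(sin φ − φ·cos φ) = 43.626392·(0.19026072 − 0.19142771·0.98173360) = 0.101637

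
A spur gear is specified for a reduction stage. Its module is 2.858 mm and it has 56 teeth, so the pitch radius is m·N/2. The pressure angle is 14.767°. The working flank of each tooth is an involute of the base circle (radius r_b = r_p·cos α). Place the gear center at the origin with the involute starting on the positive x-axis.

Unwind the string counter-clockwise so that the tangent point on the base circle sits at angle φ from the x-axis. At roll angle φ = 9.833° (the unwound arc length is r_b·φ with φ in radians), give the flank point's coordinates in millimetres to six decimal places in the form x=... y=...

x=78.512000 y=0.129994

pitch radius r_p = m·N/2 = 2.858·56/2 = 80.024000
base radius r_b = r_p·cos α = 80.024000·cos 14.767° = 77.380836
roll angle φ = 9.833° = 0.17161823 rad
x = r_b·(cos φ + φ·sin φ) = 77.380836·(0.98530970 + 0.17161823·0.17077703) = 78.512000
y = r_b·(sin φ − φ·cos φ) = 77.380836·(0.17077703 − 0.17161823·0.98530970) = 0.129994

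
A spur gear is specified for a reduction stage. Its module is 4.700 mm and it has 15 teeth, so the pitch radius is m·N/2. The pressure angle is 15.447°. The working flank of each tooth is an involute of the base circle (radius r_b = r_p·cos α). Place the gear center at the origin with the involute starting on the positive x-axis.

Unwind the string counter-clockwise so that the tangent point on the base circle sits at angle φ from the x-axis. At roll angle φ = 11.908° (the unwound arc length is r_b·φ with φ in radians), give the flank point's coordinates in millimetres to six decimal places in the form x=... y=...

pitch radius r_p = m·N/2 = 4.700·15/2 = 35.250000
base radius r_b = r_p·cos α = 35.250000·cos 15.447° = 33.976673
roll angle φ = 11.908° = 0.20783381 rad
x = r_b·(cos φ + φ·sin φ) = 33.976673·(0.97848018 + 0.20783381·0.20634081) = 34.702577
y = r_b·(sin φ − φ·cos φ) = 33.976673·(0.20634081 − 0.20783381·0.97848018) = 0.101235

x=34.702577 y=0.101235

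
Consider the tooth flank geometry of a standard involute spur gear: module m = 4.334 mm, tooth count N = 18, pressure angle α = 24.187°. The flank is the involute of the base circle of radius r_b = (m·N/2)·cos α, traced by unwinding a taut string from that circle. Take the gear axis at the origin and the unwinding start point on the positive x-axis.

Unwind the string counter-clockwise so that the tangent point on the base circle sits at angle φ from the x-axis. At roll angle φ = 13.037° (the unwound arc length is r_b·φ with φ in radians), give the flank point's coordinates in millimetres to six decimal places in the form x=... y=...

pitch radius r_p = m·N/2 = 4.334·18/2 = 39.006000
base radius r_b = r_p·cos α = 39.006000·cos 24.187° = 35.581784
roll angle φ = 13.037° = 0.22753857 rad
x = r_b·(cos φ + φ·sin φ) = 35.581784·(0.97422459 + 0.22753857·0.22558023) = 36.490998
y = r_b·(sin φ − φ·cos φ) = 35.581784·(0.22558023 − 0.22753857·0.97422459) = 0.139002

x=36.490998 y=0.139002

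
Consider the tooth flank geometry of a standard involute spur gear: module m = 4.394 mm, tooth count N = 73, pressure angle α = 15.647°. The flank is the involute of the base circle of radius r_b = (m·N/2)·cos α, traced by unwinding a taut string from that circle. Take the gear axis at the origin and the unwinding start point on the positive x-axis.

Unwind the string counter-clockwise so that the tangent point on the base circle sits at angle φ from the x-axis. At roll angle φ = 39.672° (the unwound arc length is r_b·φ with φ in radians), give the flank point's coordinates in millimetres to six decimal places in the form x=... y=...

pitch radius r_p = m·N/2 = 4.394·73/2 = 160.381000
base radius r_b = r_p·cos α = 160.381000·cos 15.647° = 154.437544
roll angle φ = 39.672° = 0.69240702 rad
x = r_b·(cos φ + φ·sin φ) = 154.437544·(0.76971162 + 0.69240702·0.63839174) = 187.137926
y = r_b·(sin φ − φ·cos φ) = 154.437544·(0.63839174 − 0.69240702·0.76971162) = 16.283587

x=187.137926 y=16.283587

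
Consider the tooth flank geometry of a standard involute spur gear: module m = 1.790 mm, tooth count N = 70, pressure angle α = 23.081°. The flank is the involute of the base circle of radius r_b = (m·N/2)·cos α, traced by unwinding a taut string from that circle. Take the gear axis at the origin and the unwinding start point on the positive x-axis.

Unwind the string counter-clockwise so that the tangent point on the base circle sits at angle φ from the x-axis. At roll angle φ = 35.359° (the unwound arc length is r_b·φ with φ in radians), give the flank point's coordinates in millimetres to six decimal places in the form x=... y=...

x=67.587048 y=4.345759

pitch radius r_p = m·N/2 = 1.790·70/2 = 62.650000
base radius r_b = r_p·cos α = 62.650000·cos 23.081° = 57.634965
roll angle φ = 35.359° = 0.61713097 rad
x = r_b·(cos φ + φ·sin φ) = 57.634965·(0.81554211 + 0.61713097·0.57869773) = 67.587048
y = r_b·(sin φ − φ·cos φ) = 57.634965·(0.57869773 − 0.61713097·0.81554211) = 4.345759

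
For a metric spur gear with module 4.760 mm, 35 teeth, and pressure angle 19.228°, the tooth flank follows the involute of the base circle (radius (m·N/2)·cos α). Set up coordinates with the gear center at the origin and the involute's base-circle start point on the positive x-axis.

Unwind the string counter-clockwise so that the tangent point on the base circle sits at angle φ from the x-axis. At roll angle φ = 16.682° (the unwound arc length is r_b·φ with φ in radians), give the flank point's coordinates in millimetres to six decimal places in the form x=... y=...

pitch radius r_p = m·N/2 = 4.760·35/2 = 83.300000
base radius r_b = r_p·cos α = 83.300000·cos 19.228° = 78.653155
roll angle φ = 16.682° = 0.29115583 rad
x = r_b·(cos φ + φ·sin φ) = 78.653155·(0.95791272 + 0.29115583·0.28705960) = 81.916616
y = r_b·(sin φ − φ·cos φ) = 78.653155·(0.28705960 − 0.29115583·0.95791272) = 0.641631

x=81.916616 y=0.641631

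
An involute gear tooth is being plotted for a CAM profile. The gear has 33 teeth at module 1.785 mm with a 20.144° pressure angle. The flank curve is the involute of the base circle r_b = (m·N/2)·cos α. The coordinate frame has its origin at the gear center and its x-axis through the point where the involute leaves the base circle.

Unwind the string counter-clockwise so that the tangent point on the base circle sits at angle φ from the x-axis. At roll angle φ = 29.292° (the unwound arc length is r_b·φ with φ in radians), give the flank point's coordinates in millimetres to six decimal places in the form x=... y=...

pitch radius r_p = m·N/2 = 1.785·33/2 = 29.452500
base radius r_b = r_p·cos α = 29.452500·cos 20.144° = 27.650892
roll angle φ = 29.292° = 0.51124184 rad
x = r_b·(cos φ + φ·sin φ) = 27.650892·(0.87213759 + 0.51124184·0.48926068) = 31.031715
y = r_b·(sin φ − φ·cos φ) = 27.650892·(0.48926068 − 0.51124184·0.87213759) = 1.199702

x=31.031715 y=1.199702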